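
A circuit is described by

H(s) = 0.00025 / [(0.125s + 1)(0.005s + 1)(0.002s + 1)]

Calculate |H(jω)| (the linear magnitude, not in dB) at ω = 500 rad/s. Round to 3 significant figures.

1.05e-06

At ω = 500 rad/s:
pole (1 + j500·0.125) = 1 + j62.5 → |·| ≈ 62.508, ∠ ≈ 89.08°
pole (1 + j500·0.005) = 1 + j2.5 → |·| ≈ 2.6926, ∠ ≈ 68.20°
pole (1 + j500·0.002) = 1 + j1 → |·| ≈ 1.4142, ∠ ≈ 45.00°
|H| = 0.00025 · 1 / (62.508 · 2.6926 · 1.4142) ≈ 1.0503e-06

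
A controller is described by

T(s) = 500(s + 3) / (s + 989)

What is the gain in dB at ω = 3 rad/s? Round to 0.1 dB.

At s = jω = j3:
zero (s+3): 3 + j3 → |·| = √(3²+3²) = √18 ≈ 4.2426, ∠ = arctan(3/3) ≈ 45.00°
pole (s+989): 989 + j3 → |·| = √(989²+3²) = √978130 ≈ 989, ∠ = arctan(3/989) ≈ 0.17°
|T| = 500 · 4.2426 / 989 ≈ 2.1449
Gain = 20 log₁₀(2.1449) ≈ 6.63 dB

6.6 dB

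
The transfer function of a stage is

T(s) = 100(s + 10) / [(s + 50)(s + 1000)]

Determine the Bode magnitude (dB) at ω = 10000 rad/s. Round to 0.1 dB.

-40.0 dB

At s = jω = j10000:
zero (s+10): 10 + j10000 → |·| = √(10²+10000²) = √100000100 ≈ 10000, ∠ = arctan(10000/10) ≈ 89.94°
pole (s+50): 50 + j10000 → |·| = √(50²+10000²) = √100002500 ≈ 10000, ∠ = arctan(10000/50) ≈ 89.71°
pole (s+1000): 1000 + j10000 → |·| = √(1000²+10000²) = √101000000 ≈ 10050, ∠ = arctan(10000/1000) ≈ 84.29°
|T| = 100 · 10000 / 1.005e+08 ≈ 0.0099502
Gain = 20 log₁₀(0.0099502) ≈ -40.04 dB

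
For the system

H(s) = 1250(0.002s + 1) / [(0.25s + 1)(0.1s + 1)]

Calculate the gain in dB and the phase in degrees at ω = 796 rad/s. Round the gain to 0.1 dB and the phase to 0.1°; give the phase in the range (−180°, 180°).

-16.6 dB, -121.1°

At ω = 796 rad/s:
zero (1 + j796·0.002) = 1 + j1.592 → |·| ≈ 1.88, ∠ ≈ 57.87°
pole (1 + j796·0.25) = 1 + j199 → |·| ≈ 199, ∠ ≈ 89.71°
pole (1 + j796·0.1) = 1 + j79.6 → |·| ≈ 79.606, ∠ ≈ 89.28°
|H| = 1250 · 1.88 / (199 · 79.606) ≈ 0.14834
Gain = 20 log₁₀(0.14834) ≈ -16.57 dB
∠H = (57.87°) − (89.71° + 89.28°) = -121.12°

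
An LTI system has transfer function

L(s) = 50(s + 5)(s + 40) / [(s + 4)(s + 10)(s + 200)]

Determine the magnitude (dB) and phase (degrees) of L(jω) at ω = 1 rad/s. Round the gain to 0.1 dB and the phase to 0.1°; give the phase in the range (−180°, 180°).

1.8 dB, -7.3°

At s = jω = j1:
zero (s+5): 5 + j1 → |·| = √(5²+1²) = √26 ≈ 5.099, ∠ = arctan(1/5) ≈ 11.31°
zero (s+40): 40 + j1 → |·| = √(40²+1²) = √1601 ≈ 40.012, ∠ = arctan(1/40) ≈ 1.43°
pole (s+4): 4 + j1 → |·| = √(4²+1²) = √17 ≈ 4.1231, ∠ = arctan(1/4) ≈ 14.04°
pole (s+10): 10 + j1 → |·| = √(10²+1²) = √101 ≈ 10.05, ∠ = arctan(1/10) ≈ 5.71°
pole (s+200): 200 + j1 → |·| = √(200²+1²) = √40001 ≈ 200, ∠ = arctan(1/200) ≈ 0.29°
|L| = 50 · 204.02 / 8287.4 ≈ 1.2309
Gain = 20 log₁₀(1.2309) ≈ 1.80 dB
∠L = 12.74° − 20.04° = -7.30°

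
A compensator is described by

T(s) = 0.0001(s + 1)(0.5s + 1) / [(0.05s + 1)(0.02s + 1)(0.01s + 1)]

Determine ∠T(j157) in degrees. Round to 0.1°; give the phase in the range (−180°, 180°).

At ω = 157 rad/s:
zero (1 + j157·1) = 1 + j157 → |·| ≈ 157, ∠ ≈ 89.64°
zero (1 + j157·0.5) = 1 + j78.5 → |·| ≈ 78.506, ∠ ≈ 89.27°
pole (1 + j157·0.05) = 1 + j7.85 → |·| ≈ 7.9134, ∠ ≈ 82.74°
pole (1 + j157·0.02) = 1 + j3.14 → |·| ≈ 3.2954, ∠ ≈ 72.33°
pole (1 + j157·0.01) = 1 + j1.57 → |·| ≈ 1.8614, ∠ ≈ 57.51°
∠T = (89.64° + 89.27°) − (82.74° + 72.33° + 57.51°) = -33.67°

-33.7°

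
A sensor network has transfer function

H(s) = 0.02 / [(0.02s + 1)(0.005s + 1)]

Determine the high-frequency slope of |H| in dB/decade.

-40 dB/decade

Each pole contributes −20 dB/decade at high frequency; each zero contributes +20 dB/decade.
Net: 0 zero(s) − 2 pole(s) → -40 dB/decade.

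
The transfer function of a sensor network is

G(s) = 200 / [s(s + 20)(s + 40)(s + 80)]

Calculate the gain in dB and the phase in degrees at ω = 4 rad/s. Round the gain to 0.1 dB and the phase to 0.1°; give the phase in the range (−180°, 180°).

At s = jω = j4:
pole (s+20): 20 + j4 → |·| = √(20²+4²) = √416 ≈ 20.396, ∠ = arctan(4/20) ≈ 11.31°
pole (s+40): 40 + j4 → |·| = √(40²+4²) = √1616 ≈ 40.2, ∠ = arctan(4/40) ≈ 5.71°
pole (s+80): 80 + j4 → |·| = √(80²+4²) = √6416 ≈ 80.1, ∠ = arctan(4/80) ≈ 2.86°
pole at origin: |s| = 4, ∠ = 90.00° (in denominator)
|G| = 200 / 2.627e+05 ≈ 0.00076132
Gain = 20 log₁₀(0.00076132) ≈ -62.37 dB
∠G = 0.00° − 109.88° = -109.88°

-62.4 dB, -109.9°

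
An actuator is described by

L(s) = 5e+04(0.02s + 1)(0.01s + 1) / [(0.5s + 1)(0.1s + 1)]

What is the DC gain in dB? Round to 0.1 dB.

L(0) = 5e+04 · 1 / 1 = 50000
20 log₁₀(50000) ≈ 93.98 dB

94.0 dB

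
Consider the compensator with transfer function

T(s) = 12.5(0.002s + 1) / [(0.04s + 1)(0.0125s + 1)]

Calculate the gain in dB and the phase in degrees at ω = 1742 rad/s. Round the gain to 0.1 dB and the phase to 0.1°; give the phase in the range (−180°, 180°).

At ω = 1742 rad/s:
zero (1 + j1742·0.002) = 1 + j3.484 → |·| ≈ 3.6247, ∠ ≈ 73.99°
pole (1 + j1742·0.04) = 1 + j69.68 → |·| ≈ 69.687, ∠ ≈ 89.18°
pole (1 + j1742·0.0125) = 1 + j21.775 → |·| ≈ 21.798, ∠ ≈ 87.37°
|T| = 12.5 · 3.6247 / (69.687 · 21.798) ≈ 0.029827
Gain = 20 log₁₀(0.029827) ≈ -30.51 dB
∠T = (73.99°) − (89.18° + 87.37°) = -102.56°

-30.5 dB, -102.6°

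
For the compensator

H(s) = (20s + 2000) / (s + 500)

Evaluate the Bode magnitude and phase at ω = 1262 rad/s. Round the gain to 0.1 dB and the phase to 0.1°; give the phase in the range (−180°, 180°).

Substitute s = j1262:
Numerator: 20(j1262) + 2000 = 2000 + j25240
Denominator: (j1262) + 500 = 500 + j1262
|N| = √(2000² + 25240²) ≈ 25319, ∠N ≈ 85.47°
|D| = √(500² + 1262²) ≈ 1357.4, ∠D ≈ 68.39°
|H| = 25319 / 1357.4 ≈ 18.653
Gain = 20 log₁₀(18.653) ≈ 25.41 dB
∠H = 85.47° − 68.39° = 17.08°

25.4 dB, 17.1°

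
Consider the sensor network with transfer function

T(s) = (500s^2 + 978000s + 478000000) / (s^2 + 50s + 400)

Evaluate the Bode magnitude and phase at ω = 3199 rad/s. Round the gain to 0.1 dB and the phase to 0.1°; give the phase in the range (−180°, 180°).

54.8 dB, -33.1°

Substitute s = j3199:
Numerator: 500(j3199)^2 + 978000(j3199) + 478000000 = -4638800500 + j3128622000
Denominator: (j3199)^2 + 50(j3199) + 400 = -10233201 + j159950
|N| = √(4638800500² + 3128622000²) ≈ 5.5952e+09, ∠N ≈ 146.00°
|D| = √(10233201² + 159950²) ≈ 1.0234e+07, ∠D ≈ 179.10°
|T| = 5.5952e+09 / 1.0234e+07 ≈ 546.73
Gain = 20 log₁₀(546.73) ≈ 54.76 dB
∠T = 146.00° − 179.10° = -33.10°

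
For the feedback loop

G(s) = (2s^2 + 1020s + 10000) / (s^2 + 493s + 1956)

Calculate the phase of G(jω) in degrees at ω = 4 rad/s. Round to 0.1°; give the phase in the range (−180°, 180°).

Substitute s = j4:
Numerator: 2(j4)^2 + 1020(j4) + 10000 = 9968 + j4080
Denominator: (j4)^2 + 493(j4) + 1956 = 1940 + j1972
|N| = √(9968² + 4080²) ≈ 10771, ∠N ≈ 22.26°
|D| = √(1940² + 1972²) ≈ 2766.3, ∠D ≈ 45.47°
∠G = 22.26° − 45.47° = -23.21°

-23.2°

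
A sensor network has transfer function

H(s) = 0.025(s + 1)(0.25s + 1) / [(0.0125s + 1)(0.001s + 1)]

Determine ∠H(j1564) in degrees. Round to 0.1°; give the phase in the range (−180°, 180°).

At ω = 1564 rad/s:
zero (1 + j1564·1) = 1 + j1564 → |·| ≈ 1564, ∠ ≈ 89.96°
zero (1 + j1564·0.25) = 1 + j391 → |·| ≈ 391, ∠ ≈ 89.85°
pole (1 + j1564·0.0125) = 1 + j19.55 → |·| ≈ 19.576, ∠ ≈ 87.07°
pole (1 + j1564·0.001) = 1 + j1.564 → |·| ≈ 1.8564, ∠ ≈ 57.41°
∠H = (89.96° + 89.85°) − (87.07° + 57.41°) = 35.33°

35.3°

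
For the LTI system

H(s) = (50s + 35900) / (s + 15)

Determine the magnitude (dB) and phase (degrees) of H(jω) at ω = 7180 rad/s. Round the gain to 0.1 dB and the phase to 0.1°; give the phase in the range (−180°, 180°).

34.0 dB, -5.6°

Substitute s = j7180:
Numerator: 50(j7180) + 35900 = 35900 + j359000
Denominator: (j7180) + 15 = 15 + j7180
|N| = √(35900² + 359000²) ≈ 3.6079e+05, ∠N ≈ 84.29°
|D| = √(15² + 7180²) ≈ 7180, ∠D ≈ 89.88°
|H| = 3.6079e+05 / 7180 ≈ 50.249
Gain = 20 log₁₀(50.249) ≈ 34.02 dB
∠H = 84.29° − 89.88° = -5.59°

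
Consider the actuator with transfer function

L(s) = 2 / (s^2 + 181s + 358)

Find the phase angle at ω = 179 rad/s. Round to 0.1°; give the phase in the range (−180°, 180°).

-134.4°

Substitute s = j179:
Numerator: 2 = 2 + j0
Denominator: (j179)^2 + 181(j179) + 358 = -31683 + j32399
|N| = √(2² + 0²) ≈ 2, ∠N ≈ 0.00°
|D| = √(31683² + 32399²) ≈ 45316, ∠D ≈ 134.36°
∠L = 0.00° − 134.36° = -134.36°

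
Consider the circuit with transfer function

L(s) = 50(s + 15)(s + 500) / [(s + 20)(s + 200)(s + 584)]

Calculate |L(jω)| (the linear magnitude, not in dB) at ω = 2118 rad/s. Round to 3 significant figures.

0.0233

At s = jω = j2118:
zero (s+15): 15 + j2118 → |·| = √(15²+2118²) = √4486149 ≈ 2118.1, ∠ = arctan(2118/15) ≈ 89.59°
zero (s+500): 500 + j2118 → |·| = √(500²+2118²) = √4735924 ≈ 2176.2, ∠ = arctan(2118/500) ≈ 76.72°
pole (s+20): 20 + j2118 → |·| = √(20²+2118²) = √4486324 ≈ 2118.1, ∠ = arctan(2118/20) ≈ 89.46°
pole (s+200): 200 + j2118 → |·| = √(200²+2118²) = √4525924 ≈ 2127.4, ∠ = arctan(2118/200) ≈ 84.61°
pole (s+584): 584 + j2118 → |·| = √(584²+2118²) = √4826980 ≈ 2197, ∠ = arctan(2118/584) ≈ 74.58°
|L| = 50 · 4.6094e+06 / 9.8998e+09 ≈ 0.02328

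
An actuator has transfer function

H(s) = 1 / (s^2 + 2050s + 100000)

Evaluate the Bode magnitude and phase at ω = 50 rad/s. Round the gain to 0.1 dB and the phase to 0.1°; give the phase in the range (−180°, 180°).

-103.0 dB, -46.4°

Substitute s = j50:
Numerator: 1 = 1 + j0
Denominator: (j50)^2 + 2050(j50) + 100000 = 97500 + j102500
|N| = √(1² + 0²) ≈ 1, ∠N ≈ 0.00°
|D| = √(97500² + 102500²) ≈ 1.4147e+05, ∠D ≈ 46.43°
|H| = 1 / 1.4147e+05 ≈ 7.0686e-06
Gain = 20 log₁₀(7.0686e-06) ≈ -103.01 dB
∠H = 0.00° − 46.43° = -46.43°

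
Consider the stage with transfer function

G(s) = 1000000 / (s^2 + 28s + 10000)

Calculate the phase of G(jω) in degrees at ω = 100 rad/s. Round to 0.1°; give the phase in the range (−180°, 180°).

At s = jω = j100:
quadratic: (j100)² + 28·j100 + 10000 = 0 + j2800 → |·| ≈ 2800, ∠ ≈ 90.00°
∠G = 0.00° − 90.00° = -90.00°

-90.0°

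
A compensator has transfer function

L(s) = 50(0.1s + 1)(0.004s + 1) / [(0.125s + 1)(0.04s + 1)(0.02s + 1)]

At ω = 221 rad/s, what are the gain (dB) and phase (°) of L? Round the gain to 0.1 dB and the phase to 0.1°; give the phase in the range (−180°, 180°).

2.4 dB, -119.8°

At ω = 221 rad/s:
zero (1 + j221·0.1) = 1 + j22.1 → |·| ≈ 22.123, ∠ ≈ 87.41°
zero (1 + j221·0.004) = 1 + j0.884 → |·| ≈ 1.3347, ∠ ≈ 41.48°
pole (1 + j221·0.125) = 1 + j27.625 → |·| ≈ 27.643, ∠ ≈ 87.93°
pole (1 + j221·0.04) = 1 + j8.84 → |·| ≈ 8.8964, ∠ ≈ 83.55°
pole (1 + j221·0.02) = 1 + j4.42 → |·| ≈ 4.5317, ∠ ≈ 77.25°
|L| = 50 · 22.123 · 1.3347 / (27.643 · 8.8964 · 4.5317) ≈ 1.3248
Gain = 20 log₁₀(1.3248) ≈ 2.44 dB
∠L = (87.41° + 41.48°) − (87.93° + 83.55° + 77.25°) = -119.84°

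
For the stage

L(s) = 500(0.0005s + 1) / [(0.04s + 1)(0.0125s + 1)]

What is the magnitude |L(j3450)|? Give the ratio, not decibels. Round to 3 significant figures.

0.167

At ω = 3450 rad/s:
zero (1 + j3450·0.0005) = 1 + j1.725 → |·| ≈ 1.9939, ∠ ≈ 59.90°
pole (1 + j3450·0.04) = 1 + j138 → |·| ≈ 138, ∠ ≈ 89.58°
pole (1 + j3450·0.0125) = 1 + j43.125 → |·| ≈ 43.137, ∠ ≈ 88.67°
|L| = 500 · 1.9939 / (138 · 43.137) ≈ 0.16747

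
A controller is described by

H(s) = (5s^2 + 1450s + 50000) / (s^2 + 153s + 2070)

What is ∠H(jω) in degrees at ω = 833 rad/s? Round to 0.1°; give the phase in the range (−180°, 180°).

Substitute s = j833:
Numerator: 5(j833)^2 + 1450(j833) + 50000 = -3419445 + j1207850
Denominator: (j833)^2 + 153(j833) + 2070 = -691819 + j127449
|N| = √(3419445² + 1207850²) ≈ 3.6265e+06, ∠N ≈ 160.55°
|D| = √(691819² + 127449²) ≈ 7.0346e+05, ∠D ≈ 169.56°
∠H = 160.55° − 169.56° = -9.01°

-9.0°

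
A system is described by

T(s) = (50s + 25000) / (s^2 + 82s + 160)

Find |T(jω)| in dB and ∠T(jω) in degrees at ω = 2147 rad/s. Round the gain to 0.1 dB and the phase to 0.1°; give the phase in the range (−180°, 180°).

-32.4 dB, -100.9°

Substitute s = j2147:
Numerator: 50(j2147) + 25000 = 25000 + j107350
Denominator: (j2147)^2 + 82(j2147) + 160 = -4609449 + j176054
|N| = √(25000² + 107350²) ≈ 1.1022e+05, ∠N ≈ 76.89°
|D| = √(4609449² + 176054²) ≈ 4.6128e+06, ∠D ≈ 177.81°
|T| = 1.1022e+05 / 4.6128e+06 ≈ 0.023894
Gain = 20 log₁₀(0.023894) ≈ -32.43 dB
∠T = 76.89° − 177.81° = -100.92°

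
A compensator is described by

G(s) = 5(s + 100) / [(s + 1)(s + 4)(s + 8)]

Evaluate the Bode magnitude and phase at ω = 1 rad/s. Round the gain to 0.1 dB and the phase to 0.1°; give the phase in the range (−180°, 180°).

At s = jω = j1:
zero (s+100): 100 + j1 → |·| = √(100²+1²) = √10001 ≈ 100, ∠ = arctan(1/100) ≈ 0.57°
pole (s+1): 1 + j1 → |·| = √(1²+1²) = √2 ≈ 1.4142, ∠ = arctan(1/1) ≈ 45.00°
pole (s+4): 4 + j1 → |·| = √(4²+1²) = √17 ≈ 4.1231, ∠ = arctan(1/4) ≈ 14.04°
pole (s+8): 8 + j1 → |·| = √(8²+1²) = √65 ≈ 8.0623, ∠ = arctan(1/8) ≈ 7.13°
|G| = 5 · 100 / 47.01 ≈ 10.636
Gain = 20 log₁₀(10.636) ≈ 20.54 dB
∠G = 0.57° − 66.17° = -65.60°

20.5 dB, -65.6°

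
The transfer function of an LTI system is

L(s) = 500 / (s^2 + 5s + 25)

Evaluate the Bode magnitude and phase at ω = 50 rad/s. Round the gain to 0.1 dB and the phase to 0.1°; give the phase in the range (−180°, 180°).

At s = jω = j50:
quadratic: (j50)² + 5·j50 + 25 = -2475 + j250 → |·| ≈ 2487.6, ∠ ≈ 174.23°
|L| = 500 / 2487.6 ≈ 0.201
Gain = 20 log₁₀(0.201) ≈ -13.94 dB
∠L = 0.00° − 174.23° = -174.23°

-13.9 dB, -174.2°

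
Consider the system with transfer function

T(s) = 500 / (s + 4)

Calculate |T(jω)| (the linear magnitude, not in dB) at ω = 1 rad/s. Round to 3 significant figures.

Substitute s = j1:
Numerator: 500 = 500 + j0
Denominator: (j1) + 4 = 4 + j1
|N| = √(500² + 0²) ≈ 500, ∠N ≈ 0.00°
|D| = √(4² + 1²) ≈ 4.1231, ∠D ≈ 14.04°
|T| = 500 / 4.1231 ≈ 121.27

121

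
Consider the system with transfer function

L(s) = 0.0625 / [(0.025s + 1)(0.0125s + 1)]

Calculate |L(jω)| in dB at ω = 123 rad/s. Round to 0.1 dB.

At ω = 123 rad/s:
pole (1 + j123·0.025) = 1 + j3.075 → |·| ≈ 3.2335, ∠ ≈ 71.99°
pole (1 + j123·0.0125) = 1 + j1.5375 → |·| ≈ 1.8341, ∠ ≈ 56.96°
|L| = 0.0625 · 1 / (3.2335 · 1.8341) ≈ 0.010539
Gain = 20 log₁₀(0.010539) ≈ -39.54 dB

-39.5 dB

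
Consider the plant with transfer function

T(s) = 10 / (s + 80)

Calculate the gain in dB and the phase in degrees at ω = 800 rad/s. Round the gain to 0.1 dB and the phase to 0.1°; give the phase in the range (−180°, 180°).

-38.1 dB, -84.3°

Substitute s = j800:
Numerator: 10 = 10 + j0
Denominator: (j800) + 80 = 80 + j800
|N| = √(10² + 0²) ≈ 10, ∠N ≈ 0.00°
|D| = √(80² + 800²) ≈ 803.99, ∠D ≈ 84.29°
|T| = 10 / 803.99 ≈ 0.012438
Gain = 20 log₁₀(0.012438) ≈ -38.10 dB
∠T = 0.00° − 84.29° = -84.29°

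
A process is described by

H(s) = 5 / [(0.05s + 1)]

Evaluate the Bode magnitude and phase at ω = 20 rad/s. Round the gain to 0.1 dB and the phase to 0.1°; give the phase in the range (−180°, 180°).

At ω = 20 rad/s:
pole (1 + j20·0.05) = 1 + j1 → |·| ≈ 1.4142, ∠ ≈ 45.00°
|H| = 5 · 1 / (1.4142) ≈ 3.5356
Gain = 20 log₁₀(3.5356) ≈ 10.97 dB
∠H = (0°) − (45.00°) = -45.00°

11.0 dB, -45.0°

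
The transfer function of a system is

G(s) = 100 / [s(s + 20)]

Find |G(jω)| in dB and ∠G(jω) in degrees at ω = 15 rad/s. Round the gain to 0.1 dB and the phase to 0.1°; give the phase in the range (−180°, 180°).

At s = jω = j15:
pole (s+20): 20 + j15 → |·| = √(20²+15²) = √625 ≈ 25, ∠ = arctan(15/20) ≈ 36.87°
pole at origin: |s| = 15, ∠ = 90.00° (in denominator)
|G| = 100 / 375 ≈ 0.26667
Gain = 20 log₁₀(0.26667) ≈ -11.48 dB
∠G = 0.00° − 126.87° = -126.87°

-11.5 dB, -126.9°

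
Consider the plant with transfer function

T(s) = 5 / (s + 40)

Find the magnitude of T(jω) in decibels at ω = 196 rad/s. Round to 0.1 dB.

At s = jω = j196:
pole (s+40): 40 + j196 → |·| = √(40²+196²) = √40016 ≈ 200.04, ∠ = arctan(196/40) ≈ 78.47°
|T| = 5 / 200.04 ≈ 0.024995
Gain = 20 log₁₀(0.024995) ≈ -32.04 dB

-32.0 dB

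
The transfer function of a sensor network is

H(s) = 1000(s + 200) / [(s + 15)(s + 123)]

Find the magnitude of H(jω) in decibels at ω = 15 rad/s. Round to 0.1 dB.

37.7 dB

At s = jω = j15:
zero (s+200): 200 + j15 → |·| = √(200²+15²) = √40225 ≈ 200.56, ∠ = arctan(15/200) ≈ 4.29°
pole (s+15): 15 + j15 → |·| = √(15²+15²) = √450 ≈ 21.213, ∠ = arctan(15/15) ≈ 45.00°
pole (s+123): 123 + j15 → |·| = √(123²+15²) = √15354 ≈ 123.91, ∠ = arctan(15/123) ≈ 6.95°
|H| = 1000 · 200.56 / 2628.5 ≈ 76.302
Gain = 20 log₁₀(76.302) ≈ 37.65 dB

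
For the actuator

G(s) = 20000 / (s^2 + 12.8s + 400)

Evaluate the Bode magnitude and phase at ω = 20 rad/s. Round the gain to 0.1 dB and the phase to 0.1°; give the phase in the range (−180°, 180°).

37.9 dB, -90.0°

At s = jω = j20:
quadratic: (j20)² + 12.8·j20 + 400 = 0 + j256 → |·| ≈ 256, ∠ ≈ 90.00°
|G| = 20000 / 256 ≈ 78.125
Gain = 20 log₁₀(78.125) ≈ 37.86 dB
∠G = 0.00° − 90.00° = -90.00°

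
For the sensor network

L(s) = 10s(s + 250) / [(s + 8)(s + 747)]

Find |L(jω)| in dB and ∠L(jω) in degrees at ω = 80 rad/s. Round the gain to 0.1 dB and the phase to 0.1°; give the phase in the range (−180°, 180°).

At s = jω = j80:
zero (s+250): 250 + j80 → |·| = √(250²+80²) = √68900 ≈ 262.49, ∠ = arctan(80/250) ≈ 17.74°
zero at origin: s = j80 → |·| = 80, ∠ = 90.00°
pole (s+8): 8 + j80 → |·| = √(8²+80²) = √6464 ≈ 80.399, ∠ = arctan(80/8) ≈ 84.29°
pole (s+747): 747 + j80 → |·| = √(747²+80²) = √564409 ≈ 751.27, ∠ = arctan(80/747) ≈ 6.11°
|L| = 10 · 20999 / 60401 ≈ 3.4766
Gain = 20 log₁₀(3.4766) ≈ 10.82 dB
∠L = 107.74° − 90.40° = 17.34°

10.8 dB, 17.3°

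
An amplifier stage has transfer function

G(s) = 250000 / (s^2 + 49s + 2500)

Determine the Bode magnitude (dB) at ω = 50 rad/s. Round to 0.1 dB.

40.2 dB

At s = jω = j50:
quadratic: (j50)² + 49·j50 + 2500 = 0 + j2450 → |·| ≈ 2450, ∠ ≈ 90.00°
|G| = 250000 / 2450 ≈ 102.04
Gain = 20 log₁₀(102.04) ≈ 40.18 dB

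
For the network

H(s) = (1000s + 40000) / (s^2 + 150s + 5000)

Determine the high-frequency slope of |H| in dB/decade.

-20 dB/decade

Each pole contributes −20 dB/decade at high frequency; each zero contributes +20 dB/decade.
Net: 1 zero(s) − 2 pole(s) → -20 dB/decade.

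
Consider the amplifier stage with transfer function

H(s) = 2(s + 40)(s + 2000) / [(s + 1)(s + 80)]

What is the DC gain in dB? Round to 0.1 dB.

66.0 dB

H(0) = 2·40·2000 / (1·80) = 2000
20 log₁₀(2000) ≈ 66.02 dB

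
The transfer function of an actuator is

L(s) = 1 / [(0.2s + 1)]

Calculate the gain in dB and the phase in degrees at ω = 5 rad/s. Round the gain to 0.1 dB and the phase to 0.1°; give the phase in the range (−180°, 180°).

At ω = 5 rad/s:
pole (1 + j5·0.2) = 1 + j1 → |·| ≈ 1.4142, ∠ ≈ 45.00°
|L| = 1 · 1 / (1.4142) ≈ 0.70711
Gain = 20 log₁₀(0.70711) ≈ -3.01 dB
∠L = (0°) − (45.00°) = -45.00°

-3.0 dB, -45.0°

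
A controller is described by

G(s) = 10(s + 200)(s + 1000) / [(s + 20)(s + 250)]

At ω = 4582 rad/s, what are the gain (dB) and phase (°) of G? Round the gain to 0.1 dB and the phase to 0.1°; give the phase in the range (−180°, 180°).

20.2 dB, -11.4°

At s = jω = j4582:
zero (s+200): 200 + j4582 → |·| = √(200²+4582²) = √21034724 ≈ 4586.4, ∠ = arctan(4582/200) ≈ 87.50°
zero (s+1000): 1000 + j4582 → |·| = √(1000²+4582²) = √21994724 ≈ 4689.9, ∠ = arctan(4582/1000) ≈ 77.69°
pole (s+20): 20 + j4582 → |·| = √(20²+4582²) = √20995124 ≈ 4582, ∠ = arctan(4582/20) ≈ 89.75°
pole (s+250): 250 + j4582 → |·| = √(250²+4582²) = √21057224 ≈ 4588.8, ∠ = arctan(4582/250) ≈ 86.88°
|G| = 10 · 2.151e+07 / 2.1026e+07 ≈ 10.23
Gain = 20 log₁₀(10.23) ≈ 20.20 dB
∠G = 165.19° − 176.63° = -11.44°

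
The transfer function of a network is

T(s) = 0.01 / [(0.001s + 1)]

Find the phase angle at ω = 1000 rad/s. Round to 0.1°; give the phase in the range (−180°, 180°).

At ω = 1000 rad/s:
pole (1 + j1000·0.001) = 1 + j1 → |·| ≈ 1.4142, ∠ ≈ 45.00°
∠T = (0°) − (45.00°) = -45.00°

-45.0°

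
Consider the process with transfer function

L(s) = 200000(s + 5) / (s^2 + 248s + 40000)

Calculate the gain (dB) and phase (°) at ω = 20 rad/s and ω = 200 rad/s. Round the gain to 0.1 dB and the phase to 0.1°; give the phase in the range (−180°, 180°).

At s = jω = j20:
zero (s+5): 5 + j20 → |·| = √(5²+20²) = √425 ≈ 20.616, ∠ = arctan(20/5) ≈ 75.96°
quadratic: (j20)² + 248·j20 + 40000 = 39600 + j4960 → |·| ≈ 39909, ∠ ≈ 7.14°
|L| = 200000 · 20.616 / 39909 ≈ 103.32
Gain = 20 log₁₀(103.32) ≈ 40.28 dB
∠L = 75.96° − 7.14° = 68.82°

At s = jω = j200:
zero (s+5): 5 + j200 → |·| = √(5²+200²) = √40025 ≈ 200.06, ∠ = arctan(200/5) ≈ 88.57°
quadratic: (j200)² + 248·j200 + 40000 = 0 + j49600 → |·| ≈ 49600, ∠ ≈ 90.00°
|L| = 200000 · 200.06 / 49600 ≈ 806.69
Gain = 20 log₁₀(806.69) ≈ 58.13 dB
∠L = 88.57° − 90.00° = -1.43°

ω = 20: 40.3 dB, 68.8°; ω = 200: 58.1 dB, -1.4°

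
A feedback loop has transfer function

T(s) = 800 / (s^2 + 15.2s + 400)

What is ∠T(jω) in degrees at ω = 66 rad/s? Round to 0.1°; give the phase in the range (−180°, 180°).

-165.8°

At s = jω = j66:
quadratic: (j66)² + 15.2·j66 + 400 = -3956 + j1003.2 → |·| ≈ 4081.2, ∠ ≈ 165.77°
∠T = 0.00° − 165.77° = -165.77°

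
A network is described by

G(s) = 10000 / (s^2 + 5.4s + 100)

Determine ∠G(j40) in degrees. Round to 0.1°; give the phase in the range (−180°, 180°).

At s = jω = j40:
quadratic: (j40)² + 5.4·j40 + 100 = -1500 + j216 → |·| ≈ 1515.5, ∠ ≈ 171.81°
∠G = 0.00° − 171.81° = -171.81°

-171.8°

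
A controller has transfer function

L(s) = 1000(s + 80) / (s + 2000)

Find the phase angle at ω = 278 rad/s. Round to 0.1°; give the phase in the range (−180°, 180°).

At s = jω = j278:
zero (s+80): 80 + j278 → |·| = √(80²+278²) = √83684 ≈ 289.28, ∠ = arctan(278/80) ≈ 73.95°
pole (s+2000): 2000 + j278 → |·| = √(2000²+278²) = √4077284 ≈ 2019.2, ∠ = arctan(278/2000) ≈ 7.91°
∠L = 73.95° − 7.91° = 66.04°

66.0°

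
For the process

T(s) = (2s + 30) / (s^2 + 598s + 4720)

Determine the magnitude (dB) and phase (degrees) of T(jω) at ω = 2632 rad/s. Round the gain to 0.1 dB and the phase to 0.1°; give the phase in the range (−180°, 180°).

Substitute s = j2632:
Numerator: 2(j2632) + 30 = 30 + j5264
Denominator: (j2632)^2 + 598(j2632) + 4720 = -6922704 + j1573936
|N| = √(30² + 5264²) ≈ 5264.1, ∠N ≈ 89.67°
|D| = √(6922704² + 1573936²) ≈ 7.0994e+06, ∠D ≈ 167.19°
|T| = 5264.1 / 7.0994e+06 ≈ 0.00074149
Gain = 20 log₁₀(0.00074149) ≈ -62.60 dB
∠T = 89.67° − 167.19° = -77.52°

-62.6 dB, -77.5°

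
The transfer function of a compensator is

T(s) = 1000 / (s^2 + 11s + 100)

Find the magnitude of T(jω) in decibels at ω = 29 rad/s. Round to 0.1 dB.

At s = jω = j29:
quadratic: (j29)² + 11·j29 + 100 = -741 + j319 → |·| ≈ 806.75, ∠ ≈ 156.71°
|T| = 1000 / 806.75 ≈ 1.2395
Gain = 20 log₁₀(1.2395) ≈ 1.86 dB

1.9 dB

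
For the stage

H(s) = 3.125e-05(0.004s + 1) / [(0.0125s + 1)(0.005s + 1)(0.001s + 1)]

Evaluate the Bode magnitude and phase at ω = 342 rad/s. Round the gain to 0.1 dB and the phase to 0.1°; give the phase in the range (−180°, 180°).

At ω = 342 rad/s:
zero (1 + j342·0.004) = 1 + j1.368 → |·| ≈ 1.6945, ∠ ≈ 53.83°
pole (1 + j342·0.0125) = 1 + j4.275 → |·| ≈ 4.3904, ∠ ≈ 76.83°
pole (1 + j342·0.005) = 1 + j1.71 → |·| ≈ 1.9809, ∠ ≈ 59.68°
pole (1 + j342·0.001) = 1 + j0.342 → |·| ≈ 1.0569, ∠ ≈ 18.88°
|H| = 3.125e-05 · 1.6945 / (4.3904 · 1.9809 · 1.0569) ≈ 5.7609e-06
Gain = 20 log₁₀(5.7609e-06) ≈ -104.79 dB
∠H = (53.83°) − (76.83° + 59.68° + 18.88°) = -101.56°

-104.8 dB, -101.6°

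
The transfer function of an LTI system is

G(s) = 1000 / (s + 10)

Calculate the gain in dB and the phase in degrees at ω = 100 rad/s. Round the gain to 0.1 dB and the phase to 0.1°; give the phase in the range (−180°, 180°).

20.0 dB, -84.3°

Substitute s = j100:
Numerator: 1000 = 1000 + j0
Denominator: (j100) + 10 = 10 + j100
|N| = √(1000² + 0²) ≈ 1000, ∠N ≈ 0.00°
|D| = √(10² + 100²) ≈ 100.5, ∠D ≈ 84.29°
|G| = 1000 / 100.5 ≈ 9.9502
Gain = 20 log₁₀(9.9502) ≈ 19.96 dB
∠G = 0.00° − 84.29° = -84.29°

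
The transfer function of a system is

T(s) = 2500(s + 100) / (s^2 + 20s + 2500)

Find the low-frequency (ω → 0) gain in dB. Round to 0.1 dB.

T(0) = 2500·100 / 2500 = 100
20 log₁₀(100) ≈ 40.00 dB

40.0 dB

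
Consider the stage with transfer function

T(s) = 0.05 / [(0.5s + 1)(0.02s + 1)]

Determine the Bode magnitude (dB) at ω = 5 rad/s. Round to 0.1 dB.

At ω = 5 rad/s:
pole (1 + j5·0.5) = 1 + j2.5 → |·| ≈ 2.6926, ∠ ≈ 68.20°
pole (1 + j5·0.02) = 1 + j0.1 → |·| ≈ 1.005, ∠ ≈ 5.71°
|T| = 0.05 · 1 / (2.6926 · 1.005) ≈ 0.018477
Gain = 20 log₁₀(0.018477) ≈ -34.67 dB

-34.7 dB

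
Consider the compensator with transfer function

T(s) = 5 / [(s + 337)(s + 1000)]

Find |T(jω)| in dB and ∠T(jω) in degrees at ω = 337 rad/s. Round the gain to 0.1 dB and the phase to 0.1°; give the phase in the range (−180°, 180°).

-100.1 dB, -63.6°

At s = jω = j337:
pole (s+337): 337 + j337 → |·| = √(337²+337²) = √227138 ≈ 476.59, ∠ = arctan(337/337) ≈ 45.00°
pole (s+1000): 1000 + j337 → |·| = √(1000²+337²) = √1113569 ≈ 1055.3, ∠ = arctan(337/1000) ≈ 18.62°
|T| = 5 / 5.0295e+05 ≈ 9.9413e-06
Gain = 20 log₁₀(9.9413e-06) ≈ -100.05 dB
∠T = 0.00° − 63.62° = -63.62°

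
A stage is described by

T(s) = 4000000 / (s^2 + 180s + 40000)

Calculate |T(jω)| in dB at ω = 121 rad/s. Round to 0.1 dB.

At s = jω = j121:
quadratic: (j121)² + 180·j121 + 40000 = 25359 + j21780 → |·| ≈ 33428, ∠ ≈ 40.66°
|T| = 4000000 / 33428 ≈ 119.66
Gain = 20 log₁₀(119.66) ≈ 41.56 dB

41.6 dB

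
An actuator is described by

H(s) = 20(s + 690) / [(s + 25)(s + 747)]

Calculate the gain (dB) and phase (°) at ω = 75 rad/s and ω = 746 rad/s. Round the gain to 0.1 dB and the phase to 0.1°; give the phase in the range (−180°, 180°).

At s = jω = j75:
zero (s+690): 690 + j75 → |·| = √(690²+75²) = √481725 ≈ 694.06, ∠ = arctan(75/690) ≈ 6.20°
pole (s+25): 25 + j75 → |·| = √(25²+75²) = √6250 ≈ 79.057, ∠ = arctan(75/25) ≈ 71.57°
pole (s+747): 747 + j75 → |·| = √(747²+75²) = √563634 ≈ 750.76, ∠ = arctan(75/747) ≈ 5.73°
|H| = 20 · 694.06 / 59353 ≈ 0.23388
Gain = 20 log₁₀(0.23388) ≈ -12.62 dB
∠H = 6.20° − 77.30° = -71.10°

At s = jω = j746:
zero (s+690): 690 + j746 → |·| = √(690²+746²) = √1032616 ≈ 1016.2, ∠ = arctan(746/690) ≈ 47.23°
pole (s+25): 25 + j746 → |·| = √(25²+746²) = √557141 ≈ 746.42, ∠ = arctan(746/25) ≈ 88.08°
pole (s+747): 747 + j746 → |·| = √(747²+746²) = √1114525 ≈ 1055.7, ∠ = arctan(746/747) ≈ 44.96°
|H| = 20 · 1016.2 / 7.88e+05 ≈ 0.025792
Gain = 20 log₁₀(0.025792) ≈ -31.77 dB
∠H = 47.23° − 133.04° = -85.81°

ω = 75: -12.6 dB, -71.1°; ω = 746: -31.8 dB, -85.8°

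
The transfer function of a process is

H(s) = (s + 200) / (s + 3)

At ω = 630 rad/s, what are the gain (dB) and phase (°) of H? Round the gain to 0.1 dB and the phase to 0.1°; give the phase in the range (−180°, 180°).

0.4 dB, -17.3°

Substitute s = j630:
Numerator: (j630) + 200 = 200 + j630
Denominator: (j630) + 3 = 3 + j630
|N| = √(200² + 630²) ≈ 660.98, ∠N ≈ 72.39°
|D| = √(3² + 630²) ≈ 630.01, ∠D ≈ 89.73°
|H| = 660.98 / 630.01 ≈ 1.0492
Gain = 20 log₁₀(1.0492) ≈ 0.42 dB
∠H = 72.39° − 89.73° = -17.34°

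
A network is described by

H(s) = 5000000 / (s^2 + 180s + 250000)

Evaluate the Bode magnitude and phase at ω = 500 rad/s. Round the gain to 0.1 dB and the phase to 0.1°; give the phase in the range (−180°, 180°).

At s = jω = j500:
quadratic: (j500)² + 180·j500 + 250000 = 0 + j90000 → |·| ≈ 90000, ∠ ≈ 90.00°
|H| = 5000000 / 90000 ≈ 55.556
Gain = 20 log₁₀(55.556) ≈ 34.89 dB
∠H = 0.00° − 90.00° = -90.00°

34.9 dB, -90.0°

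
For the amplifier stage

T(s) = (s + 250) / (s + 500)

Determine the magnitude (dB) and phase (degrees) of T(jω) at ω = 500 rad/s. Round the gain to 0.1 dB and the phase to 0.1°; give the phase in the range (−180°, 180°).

At s = jω = j500:
zero (s+250): 250 + j500 → |·| = √(250²+500²) = √312500 ≈ 559.02, ∠ = arctan(500/250) ≈ 63.43°
pole (s+500): 500 + j500 → |·| = √(500²+500²) = √500000 ≈ 707.11, ∠ = arctan(500/500) ≈ 45.00°
|T| = 1 · 559.02 / 707.11 ≈ 0.79057
Gain = 20 log₁₀(0.79057) ≈ -2.04 dB
∠T = 63.43° − 45.00° = 18.43°

-2.0 dB, 18.4°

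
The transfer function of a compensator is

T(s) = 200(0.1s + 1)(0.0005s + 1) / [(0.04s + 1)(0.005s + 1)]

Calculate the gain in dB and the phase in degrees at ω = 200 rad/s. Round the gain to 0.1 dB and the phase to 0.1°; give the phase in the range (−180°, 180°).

51.0 dB, -35.0°

At ω = 200 rad/s:
zero (1 + j200·0.1) = 1 + j20 → |·| ≈ 20.025, ∠ ≈ 87.14°
zero (1 + j200·0.0005) = 1 + j0.1 → |·| ≈ 1.005, ∠ ≈ 5.71°
pole (1 + j200·0.04) = 1 + j8 → |·| ≈ 8.0623, ∠ ≈ 82.87°
pole (1 + j200·0.005) = 1 + j1 → |·| ≈ 1.4142, ∠ ≈ 45.00°
|T| = 200 · 20.025 · 1.005 / (8.0623 · 1.4142) ≈ 353.02
Gain = 20 log₁₀(353.02) ≈ 50.96 dB
∠T = (87.14° + 5.71°) − (82.87° + 45.00°) = -35.02°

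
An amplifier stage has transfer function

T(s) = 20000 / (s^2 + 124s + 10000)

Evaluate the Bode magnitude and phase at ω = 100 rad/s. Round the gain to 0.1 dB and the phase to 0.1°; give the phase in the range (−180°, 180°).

4.2 dB, -90.0°

At s = jω = j100:
quadratic: (j100)² + 124·j100 + 10000 = 0 + j12400 → |·| ≈ 12400, ∠ ≈ 90.00°
|T| = 20000 / 12400 ≈ 1.6129
Gain = 20 log₁₀(1.6129) ≈ 4.15 dB
∠T = 0.00° − 90.00° = -90.00°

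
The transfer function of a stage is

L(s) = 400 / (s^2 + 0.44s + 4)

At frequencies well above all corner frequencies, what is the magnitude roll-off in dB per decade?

-40 dB/decade

Each pole contributes −20 dB/decade at high frequency; each zero contributes +20 dB/decade.
Net: 0 zero(s) − 2 pole(s) → -40 dB/decade.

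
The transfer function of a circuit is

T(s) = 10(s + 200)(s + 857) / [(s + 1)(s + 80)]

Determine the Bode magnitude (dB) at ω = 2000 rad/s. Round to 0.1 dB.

At s = jω = j2000:
zero (s+200): 200 + j2000 → |·| = √(200²+2000²) = √4040000 ≈ 2010, ∠ = arctan(2000/200) ≈ 84.29°
zero (s+857): 857 + j2000 → |·| = √(857²+2000²) = √4734449 ≈ 2175.9, ∠ = arctan(2000/857) ≈ 66.80°
pole (s+1): 1 + j2000 → |·| = √(1²+2000²) = √4000001 ≈ 2000, ∠ = arctan(2000/1) ≈ 89.97°
pole (s+80): 80 + j2000 → |·| = √(80²+2000²) = √4006400 ≈ 2001.6, ∠ = arctan(2000/80) ≈ 87.71°
|T| = 10 · 4.3736e+06 / 4.0032e+06 ≈ 10.925
Gain = 20 log₁₀(10.925) ≈ 20.77 dB

20.8 dB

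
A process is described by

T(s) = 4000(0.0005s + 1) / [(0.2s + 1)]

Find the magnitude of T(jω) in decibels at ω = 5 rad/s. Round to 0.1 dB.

69.0 dB

At ω = 5 rad/s:
zero (1 + j5·0.0005) = 1 + j0.0025 → |·| ≈ 1, ∠ ≈ 0.14°
pole (1 + j5·0.2) = 1 + j1 → |·| ≈ 1.4142, ∠ ≈ 45.00°
|T| = 4000 · 1 / (1.4142) ≈ 2828.5
Gain = 20 log₁₀(2828.5) ≈ 69.03 dB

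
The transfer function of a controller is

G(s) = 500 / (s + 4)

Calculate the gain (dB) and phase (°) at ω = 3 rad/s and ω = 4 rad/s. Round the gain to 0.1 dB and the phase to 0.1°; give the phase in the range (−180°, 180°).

At s = jω = j3:
pole (s+4): 4 + j3 → |·| = √(4²+3²) = √25 ≈ 5, ∠ = arctan(3/4) ≈ 36.87°
|G| = 500 / 5 ≈ 100
Gain = 20 log₁₀(100) ≈ 40.00 dB
∠G = 0.00° − 36.87° = -36.87°

At s = jω = j4:
pole (s+4): 4 + j4 → |·| = √(4²+4²) = √32 ≈ 5.6569, ∠ = arctan(4/4) ≈ 45.00°
|G| = 500 / 5.6569 ≈ 88.388
Gain = 20 log₁₀(88.388) ≈ 38.93 dB
∠G = 0.00° − 45.00° = -45.00°

ω = 3: 40.0 dB, -36.9°; ω = 4: 38.9 dB, -45.0°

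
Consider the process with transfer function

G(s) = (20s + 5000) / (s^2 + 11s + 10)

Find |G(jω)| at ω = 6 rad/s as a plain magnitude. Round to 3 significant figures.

Substitute s = j6:
Numerator: 20(j6) + 5000 = 5000 + j120
Denominator: (j6)^2 + 11(j6) + 10 = -26 + j66
|N| = √(5000² + 120²) ≈ 5001.4, ∠N ≈ 1.37°
|D| = √(26² + 66²) ≈ 70.937, ∠D ≈ 111.50°
|G| = 5001.4 / 70.937 ≈ 70.505

70.5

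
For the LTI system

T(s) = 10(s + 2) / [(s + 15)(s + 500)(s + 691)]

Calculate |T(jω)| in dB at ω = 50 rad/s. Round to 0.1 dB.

-91.2 dB

At s = jω = j50:
zero (s+2): 2 + j50 → |·| = √(2²+50²) = √2504 ≈ 50.04, ∠ = arctan(50/2) ≈ 87.71°
pole (s+15): 15 + j50 → |·| = √(15²+50²) = √2725 ≈ 52.202, ∠ = arctan(50/15) ≈ 73.30°
pole (s+500): 500 + j50 → |·| = √(500²+50²) = √252500 ≈ 502.49, ∠ = arctan(50/500) ≈ 5.71°
pole (s+691): 691 + j50 → |·| = √(691²+50²) = √479981 ≈ 692.81, ∠ = arctan(50/691) ≈ 4.14°
|T| = 10 · 50.04 / 1.8173e+07 ≈ 2.7535e-05
Gain = 20 log₁₀(2.7535e-05) ≈ -91.20 dB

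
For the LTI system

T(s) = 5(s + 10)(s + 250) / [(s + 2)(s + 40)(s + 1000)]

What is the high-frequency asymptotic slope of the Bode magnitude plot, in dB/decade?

Each pole contributes −20 dB/decade at high frequency; each zero contributes +20 dB/decade.
Net: 2 zero(s) − 3 pole(s) → -20 dB/decade.

-20 dB/decade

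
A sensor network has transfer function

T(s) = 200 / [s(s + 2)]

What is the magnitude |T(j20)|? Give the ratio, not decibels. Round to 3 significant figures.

0.498

At s = jω = j20:
pole (s+2): 2 + j20 → |·| = √(2²+20²) = √404 ≈ 20.1, ∠ = arctan(20/2) ≈ 84.29°
pole at origin: |s| = 20, ∠ = 90.00° (in denominator)
|T| = 200 / 402 ≈ 0.49751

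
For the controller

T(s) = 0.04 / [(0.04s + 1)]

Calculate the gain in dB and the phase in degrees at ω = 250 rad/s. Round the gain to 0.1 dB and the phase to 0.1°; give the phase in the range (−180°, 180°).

At ω = 250 rad/s:
pole (1 + j250·0.04) = 1 + j10 → |·| ≈ 10.05, ∠ ≈ 84.29°
|T| = 0.04 · 1 / (10.05) ≈ 0.0039801
Gain = 20 log₁₀(0.0039801) ≈ -48.00 dB
∠T = (0°) − (84.29°) = -84.29°

-48.0 dB, -84.3°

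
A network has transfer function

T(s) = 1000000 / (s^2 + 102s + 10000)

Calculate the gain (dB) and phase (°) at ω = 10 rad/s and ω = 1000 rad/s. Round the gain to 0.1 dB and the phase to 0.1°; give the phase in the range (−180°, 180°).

At s = jω = j10:
quadratic: (j10)² + 102·j10 + 10000 = 9900 + j1020 → |·| ≈ 9952.4, ∠ ≈ 5.88°
|T| = 1000000 / 9952.4 ≈ 100.48
Gain = 20 log₁₀(100.48) ≈ 40.04 dB
∠T = 0.00° − 5.88° = -5.88°

At s = jω = j1000:
quadratic: (j1000)² + 102·j1000 + 10000 = -990000 + j102000 → |·| ≈ 9.9524e+05, ∠ ≈ 174.12°
|T| = 1000000 / 9.9524e+05 ≈ 1.0048
Gain = 20 log₁₀(1.0048) ≈ 0.04 dB
∠T = 0.00° − 174.12° = -174.12°

ω = 10: 40.0 dB, -5.9°; ω = 1000: 0.0 dB, -174.1°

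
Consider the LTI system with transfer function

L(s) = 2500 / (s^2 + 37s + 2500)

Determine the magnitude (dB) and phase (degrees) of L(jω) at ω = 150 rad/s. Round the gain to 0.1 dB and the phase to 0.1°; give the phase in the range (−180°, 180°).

At s = jω = j150:
quadratic: (j150)² + 37·j150 + 2500 = -20000 + j5550 → |·| ≈ 20756, ∠ ≈ 164.49°
|L| = 2500 / 20756 ≈ 0.12045
Gain = 20 log₁₀(0.12045) ≈ -18.38 dB
∠L = 0.00° − 164.49° = -164.49°

-18.4 dB, -164.5°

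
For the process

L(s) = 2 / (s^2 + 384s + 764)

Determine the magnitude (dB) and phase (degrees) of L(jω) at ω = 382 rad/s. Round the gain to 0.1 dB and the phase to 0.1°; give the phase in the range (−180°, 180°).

-100.3 dB, -134.7°

Substitute s = j382:
Numerator: 2 = 2 + j0
Denominator: (j382)^2 + 384(j382) + 764 = -145160 + j146688
|N| = √(2² + 0²) ≈ 2, ∠N ≈ 0.00°
|D| = √(145160² + 146688²) ≈ 2.0637e+05, ∠D ≈ 134.70°
|L| = 2 / 2.0637e+05 ≈ 9.6913e-06
Gain = 20 log₁₀(9.6913e-06) ≈ -100.27 dB
∠L = 0.00° − 134.70° = -134.70°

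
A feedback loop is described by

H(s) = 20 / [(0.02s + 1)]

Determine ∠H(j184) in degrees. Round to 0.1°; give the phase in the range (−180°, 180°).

At ω = 184 rad/s:
pole (1 + j184·0.02) = 1 + j3.68 → |·| ≈ 3.8134, ∠ ≈ 74.80°
∠H = (0°) − (74.80°) = -74.80°

-74.8°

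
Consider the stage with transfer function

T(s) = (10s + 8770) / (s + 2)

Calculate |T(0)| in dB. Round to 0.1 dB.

T(0) = 8770 / 2 = 4385
20 log₁₀(4385) ≈ 72.84 dB

72.8 dB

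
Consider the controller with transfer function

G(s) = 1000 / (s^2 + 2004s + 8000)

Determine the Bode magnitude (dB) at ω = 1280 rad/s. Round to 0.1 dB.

Substitute s = j1280:
Numerator: 1000 = 1000 + j0
Denominator: (j1280)^2 + 2004(j1280) + 8000 = -1630400 + j2565120
|N| = √(1000² + 0²) ≈ 1000, ∠N ≈ 0.00°
|D| = √(1630400² + 2565120²) ≈ 3.0394e+06, ∠D ≈ 122.44°
|G| = 1000 / 3.0394e+06 ≈ 0.00032901
Gain = 20 log₁₀(0.00032901) ≈ -69.66 dB

-69.7 dB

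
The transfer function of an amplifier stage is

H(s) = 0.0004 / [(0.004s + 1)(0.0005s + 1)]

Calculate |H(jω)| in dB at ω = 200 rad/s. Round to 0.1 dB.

At ω = 200 rad/s:
pole (1 + j200·0.004) = 1 + j0.8 → |·| ≈ 1.2806, ∠ ≈ 38.66°
pole (1 + j200·0.0005) = 1 + j0.1 → |·| ≈ 1.005, ∠ ≈ 5.71°
|H| = 0.0004 · 1 / (1.2806 · 1.005) ≈ 0.0003108
Gain = 20 log₁₀(0.0003108) ≈ -70.15 dB

-70.2 dB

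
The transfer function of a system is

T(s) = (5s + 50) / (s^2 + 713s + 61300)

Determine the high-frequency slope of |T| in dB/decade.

Each pole contributes −20 dB/decade at high frequency; each zero contributes +20 dB/decade.
Net: 1 zero(s) − 2 pole(s) → -20 dB/decade.

-20 dB/decade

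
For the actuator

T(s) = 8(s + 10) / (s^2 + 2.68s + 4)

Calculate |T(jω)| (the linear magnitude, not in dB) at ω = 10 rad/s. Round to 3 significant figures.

At s = jω = j10:
zero (s+10): 10 + j10 → |·| = √(10²+10²) = √200 ≈ 14.142, ∠ = arctan(10/10) ≈ 45.00°
quadratic: (j10)² + 2.68·j10 + 4 = -96 + j26.8 → |·| ≈ 99.671, ∠ ≈ 164.40°
|T| = 8 · 14.142 / 99.671 ≈ 1.1351

1.14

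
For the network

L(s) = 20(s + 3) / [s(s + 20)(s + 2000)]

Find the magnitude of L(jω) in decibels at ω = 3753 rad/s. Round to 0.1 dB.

At s = jω = j3753:
zero (s+3): 3 + j3753 → |·| = √(3²+3753²) = √14085018 ≈ 3753, ∠ = arctan(3753/3) ≈ 89.95°
pole (s+20): 20 + j3753 → |·| = √(20²+3753²) = √14085409 ≈ 3753.1, ∠ = arctan(3753/20) ≈ 89.69°
pole (s+2000): 2000 + j3753 → |·| = √(2000²+3753²) = √18085009 ≈ 4252.6, ∠ = arctan(3753/2000) ≈ 61.95°
pole at origin: |s| = 3753, ∠ = 90.00° (in denominator)
|L| = 20 · 3753 / 5.99e+10 ≈ 1.2531e-06
Gain = 20 log₁₀(1.2531e-06) ≈ -118.04 dB

-118.0 dB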